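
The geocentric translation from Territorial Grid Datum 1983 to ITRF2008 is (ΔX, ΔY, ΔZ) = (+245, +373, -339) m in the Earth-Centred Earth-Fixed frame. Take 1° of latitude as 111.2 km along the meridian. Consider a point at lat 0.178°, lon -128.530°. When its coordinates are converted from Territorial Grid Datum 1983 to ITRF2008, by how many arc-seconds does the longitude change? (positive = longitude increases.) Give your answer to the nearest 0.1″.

Δλ = -1.3″

sin φ = 0.003107, cos φ = 0.999995, sin λ = -0.782282, cos λ = -0.622924.
East component: ΔE = −sin λ·ΔX + cos λ·ΔY = −(-0.782282)(245) + (-0.622924)(373) = -40.69 m.
1° of latitude spans 111200 m; at latitude φ, 1° of longitude spans that × cos φ = 111199.5 m, so Δλ = -40.69 / 111199.5 × 3600 = -1.317″.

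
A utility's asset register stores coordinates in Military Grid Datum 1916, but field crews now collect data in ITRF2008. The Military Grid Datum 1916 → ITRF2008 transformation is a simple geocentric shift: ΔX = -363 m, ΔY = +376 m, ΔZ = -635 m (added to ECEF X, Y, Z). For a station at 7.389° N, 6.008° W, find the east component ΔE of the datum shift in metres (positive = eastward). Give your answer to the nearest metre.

The local east axis at (φ, λ) is (−sin λ, cos λ, 0), so ΔE = −sin(-6.008°)·(-363) + cos(-6.008°)·376 = 335.94 m.

ΔE = 336 m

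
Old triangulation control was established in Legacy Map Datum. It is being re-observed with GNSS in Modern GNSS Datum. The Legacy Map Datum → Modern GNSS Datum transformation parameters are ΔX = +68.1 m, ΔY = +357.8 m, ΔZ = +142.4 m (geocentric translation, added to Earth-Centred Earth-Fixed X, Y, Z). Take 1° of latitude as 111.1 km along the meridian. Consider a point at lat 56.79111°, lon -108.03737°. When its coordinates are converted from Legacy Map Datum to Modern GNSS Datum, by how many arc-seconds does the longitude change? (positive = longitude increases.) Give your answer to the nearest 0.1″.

Δλ = -2.7″

sin φ = 0.836679, cos φ = 0.547693, sin λ = -0.950855, cos λ = -0.309637.
East component: ΔE = −sin λ·ΔX + cos λ·ΔY = −(-0.950855)(68.1) + (-0.309637)(357.8) = -46.03 m.
1° of latitude spans 111100 m; at latitude φ, 1° of longitude spans that × cos φ = 60848.7 m, so Δλ = -46.03 / 60848.7 × 3600 = -2.724″.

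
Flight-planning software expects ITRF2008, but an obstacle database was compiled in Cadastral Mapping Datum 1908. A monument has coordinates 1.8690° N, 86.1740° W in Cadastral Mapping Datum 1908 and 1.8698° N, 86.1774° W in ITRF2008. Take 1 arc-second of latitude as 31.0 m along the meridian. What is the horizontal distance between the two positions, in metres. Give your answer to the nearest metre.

Δφ = 1.8698° − 1.8690° = +0.0008°; Δλ = -86.1774° − -86.1740° = -0.0034°.
1° of latitude = 3600 × 31.00 = 111600 m.
ΔN = Δφ × 111600 = 89.3 m; ΔE = Δλ × 111600 × cos(1.8690°) = -0.0034 × 111600 × 0.999468 = -379.2 m.
Distance = √(ΔE² + ΔN²) = √((-379.2)² + 89.3²) = 389.6 m.

390 m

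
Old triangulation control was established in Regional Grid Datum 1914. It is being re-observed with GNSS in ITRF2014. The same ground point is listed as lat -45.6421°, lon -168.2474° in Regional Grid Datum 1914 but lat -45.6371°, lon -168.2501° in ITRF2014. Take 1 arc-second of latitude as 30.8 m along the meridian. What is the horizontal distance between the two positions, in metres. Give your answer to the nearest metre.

593 m

Δφ = -45.6371° − -45.6421° = +0.0050°; Δλ = -168.2501° − -168.2474° = -0.0027°.
1° of latitude = 3600 × 30.80 = 110880 m.
ΔN = Δφ × 110880 = 554.4 m; ΔE = Δλ × 110880 × cos(-45.6421°) = -0.0027 × 110880 × 0.699138 = -209.3 m.
Distance = √(ΔE² + ΔN²) = √((-209.3)² + 554.4²) = 592.6 m.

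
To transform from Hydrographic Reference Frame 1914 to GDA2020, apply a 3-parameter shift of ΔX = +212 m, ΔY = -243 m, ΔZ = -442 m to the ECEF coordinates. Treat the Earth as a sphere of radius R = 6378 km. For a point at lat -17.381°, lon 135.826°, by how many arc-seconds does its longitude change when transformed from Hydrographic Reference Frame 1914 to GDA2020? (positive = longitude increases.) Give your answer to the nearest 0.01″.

sin φ = -0.298724, cos φ = 0.954339, sin λ = 0.696840, cos λ = -0.717227.
East component: ΔE = −sin λ·ΔX + cos λ·ΔY = −(0.696840)(212) + (-0.717227)(-243) = 26.56 m.
1° of latitude spans πR/180 = 111317 m; at latitude φ, 1° of longitude spans that × cos φ = 106234.3 m, so Δλ = 26.56 / 106234.3 × 3600 = 0.900″.

Δλ = 0.90″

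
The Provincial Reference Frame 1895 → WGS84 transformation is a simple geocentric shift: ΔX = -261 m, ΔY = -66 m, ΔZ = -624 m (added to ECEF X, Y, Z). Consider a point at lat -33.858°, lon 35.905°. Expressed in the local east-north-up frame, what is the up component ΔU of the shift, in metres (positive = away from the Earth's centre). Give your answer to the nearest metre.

The local up (radial) axis is (cos φ cos λ, cos φ sin λ, sin φ), giving ΔU = -175.557 − 32.142 + 347.653 = 139.95 m.

ΔU = 140 m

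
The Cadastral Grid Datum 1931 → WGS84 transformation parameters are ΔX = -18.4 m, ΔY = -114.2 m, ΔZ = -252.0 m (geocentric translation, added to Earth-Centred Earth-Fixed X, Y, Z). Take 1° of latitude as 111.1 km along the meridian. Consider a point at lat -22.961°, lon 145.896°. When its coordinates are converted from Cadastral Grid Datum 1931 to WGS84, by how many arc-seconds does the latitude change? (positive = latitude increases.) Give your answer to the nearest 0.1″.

sin φ = -0.390104, cos φ = 0.920771, sin λ = 0.560697, cos λ = -0.828021.
North component: ΔN = −sin φ cos λ·ΔX − sin φ sin λ·ΔY + cos φ·ΔZ = −(-0.390104)(-0.828021)(-18.4) − (-0.390104)(0.560697)(-114.2) + (0.920771)(-252.0) = -251.07 m.
1° of latitude spans 111100 m, so Δφ = -251.07 / 111100 × 3600 = -8.135″.

Δφ = -8.1″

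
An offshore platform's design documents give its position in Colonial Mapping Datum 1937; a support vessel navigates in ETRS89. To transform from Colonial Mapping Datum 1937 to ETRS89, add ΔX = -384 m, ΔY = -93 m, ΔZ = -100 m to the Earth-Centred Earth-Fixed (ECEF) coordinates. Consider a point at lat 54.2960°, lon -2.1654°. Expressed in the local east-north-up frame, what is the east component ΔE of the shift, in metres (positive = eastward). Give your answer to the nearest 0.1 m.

ΔE = -107.4 m

The local east axis at (φ, λ) is (−sin λ, cos λ, 0), so ΔE = −sin(-2.1654°)·(-384) + cos(-2.1654°)·(-93) = -107.44 m.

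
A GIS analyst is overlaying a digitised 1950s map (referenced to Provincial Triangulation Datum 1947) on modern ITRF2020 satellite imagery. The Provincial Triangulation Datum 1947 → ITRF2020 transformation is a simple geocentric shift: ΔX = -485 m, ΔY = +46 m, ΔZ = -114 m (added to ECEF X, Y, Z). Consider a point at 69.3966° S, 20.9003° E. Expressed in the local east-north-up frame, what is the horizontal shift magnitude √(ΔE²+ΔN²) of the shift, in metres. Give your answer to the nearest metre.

498 m

At φ = -69.3966°, λ = 20.9003°: sin φ = -0.936039, cos φ = 0.351897, sin λ = 0.356743, cos λ = 0.934203.
ΔE = −sin λ·ΔX + cos λ·ΔY = −(0.356743)·(-485) + (0.934203)·(46) = 215.99 m.
ΔN = −sin φ cos λ·ΔX − sin φ sin λ·ΔY + cos φ·ΔZ = −(-0.936039)(0.934203)(-485) − (-0.936039)(0.356743)(46) + (0.351897)(-114) = -448.86 m.
Horizontal magnitude = √(ΔE² + ΔN²) = √(215.99² + (-448.86)²) = 498.13 m.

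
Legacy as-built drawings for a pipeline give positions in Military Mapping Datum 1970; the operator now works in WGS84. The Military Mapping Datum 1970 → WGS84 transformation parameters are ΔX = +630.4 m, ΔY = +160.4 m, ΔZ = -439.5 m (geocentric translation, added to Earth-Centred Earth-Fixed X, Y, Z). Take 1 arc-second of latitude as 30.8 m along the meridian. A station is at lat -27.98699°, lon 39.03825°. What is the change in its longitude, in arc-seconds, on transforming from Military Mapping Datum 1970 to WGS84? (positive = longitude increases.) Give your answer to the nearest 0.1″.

Δλ = -10.0″

sin φ = -0.469271, cos φ = 0.883054, sin λ = 0.629839, cos λ = 0.776726.
East component: ΔE = −sin λ·ΔX + cos λ·ΔY = −(0.629839)(630.4) + (0.776726)(160.4) = -272.46 m.
1° of latitude spans 3600 × 30.80 = 110880 m; at latitude φ, 1° of longitude spans that × cos φ = 97913.0 m, so Δλ = -272.46 / 97913.0 × 3600 = -10.018″.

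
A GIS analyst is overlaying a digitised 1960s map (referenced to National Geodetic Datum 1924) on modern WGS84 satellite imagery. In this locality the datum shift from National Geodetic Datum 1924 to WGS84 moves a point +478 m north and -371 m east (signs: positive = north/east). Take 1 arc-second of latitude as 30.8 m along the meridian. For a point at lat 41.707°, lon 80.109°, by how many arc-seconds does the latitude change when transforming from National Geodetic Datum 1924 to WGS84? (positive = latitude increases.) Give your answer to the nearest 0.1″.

Δφ = 15.5″

1″ of latitude = 30.80 m, so Δφ = 478.0 / 30.80 = 15.519″.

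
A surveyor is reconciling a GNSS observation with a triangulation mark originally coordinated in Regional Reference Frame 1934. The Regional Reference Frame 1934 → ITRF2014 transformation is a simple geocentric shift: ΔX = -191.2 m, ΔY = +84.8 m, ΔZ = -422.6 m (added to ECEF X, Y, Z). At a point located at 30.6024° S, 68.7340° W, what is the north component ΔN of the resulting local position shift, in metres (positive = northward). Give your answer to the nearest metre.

ΔN = -439 m

The local north axis is (−sin φ cos λ, −sin φ sin λ, cos φ), giving ΔN = -35.303 − 40.230 − 363.741 = -439.27 m.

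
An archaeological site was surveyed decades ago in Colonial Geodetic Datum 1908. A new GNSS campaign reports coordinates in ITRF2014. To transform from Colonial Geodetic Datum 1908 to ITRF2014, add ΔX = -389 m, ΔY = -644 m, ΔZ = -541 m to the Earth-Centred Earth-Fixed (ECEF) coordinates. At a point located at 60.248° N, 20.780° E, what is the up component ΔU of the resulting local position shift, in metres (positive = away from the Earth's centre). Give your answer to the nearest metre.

The local up (radial) axis is (cos φ cos λ, cos φ sin λ, sin φ), giving ΔU = -180.483 − 113.382 − 469.686 = -763.55 m.

ΔU = -764 m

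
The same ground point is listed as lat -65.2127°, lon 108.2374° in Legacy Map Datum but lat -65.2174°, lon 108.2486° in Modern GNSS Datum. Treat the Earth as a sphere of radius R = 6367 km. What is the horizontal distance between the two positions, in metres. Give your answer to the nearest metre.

Δφ = -65.2174° − -65.2127° = -0.0047°; Δλ = 108.2486° − 108.2374° = +0.0112°.
1° along a meridian = πR/180 = 111125 m.
ΔN = Δφ × 111125 = -522.3 m; ΔE = Δλ × 111125 × cos(-65.2127°) = +0.0112 × 111125 × 0.419251 = 521.8 m.
Distance = √(ΔE² + ΔN²) = √(521.8² + (-522.3)²) = 738.3 m.

738 m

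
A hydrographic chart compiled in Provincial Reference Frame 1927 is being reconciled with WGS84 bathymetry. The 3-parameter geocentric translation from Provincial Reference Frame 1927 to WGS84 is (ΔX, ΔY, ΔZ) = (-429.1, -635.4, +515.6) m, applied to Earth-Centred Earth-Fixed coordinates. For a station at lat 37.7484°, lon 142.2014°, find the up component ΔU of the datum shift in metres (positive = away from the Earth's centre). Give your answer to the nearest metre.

ΔU = 276 m

At φ = 37.7484°, λ = 142.2014°: sin φ = 0.612195, cos φ = 0.790707, sin λ = 0.612888, cos λ = -0.790170.
ΔU = cos φ cos λ·ΔX + cos φ sin λ·ΔY + sin φ·ΔZ = (0.790707)(-0.790170)(-429.1) + (0.790707)(0.612888)(-635.4) + (0.612195)(515.6) = 275.82 m.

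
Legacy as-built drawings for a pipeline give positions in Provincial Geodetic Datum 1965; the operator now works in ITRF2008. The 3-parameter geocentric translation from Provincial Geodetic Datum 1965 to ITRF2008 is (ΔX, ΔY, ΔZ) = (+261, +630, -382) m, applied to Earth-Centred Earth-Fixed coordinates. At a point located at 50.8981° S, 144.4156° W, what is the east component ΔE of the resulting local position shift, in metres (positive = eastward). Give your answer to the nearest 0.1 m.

The local east axis at (φ, λ) is (−sin λ, cos λ, 0), so ΔE = −sin(-144.4156°)·261 + cos(-144.4156°)·630 = -360.48 m.

ΔE = -360.5 m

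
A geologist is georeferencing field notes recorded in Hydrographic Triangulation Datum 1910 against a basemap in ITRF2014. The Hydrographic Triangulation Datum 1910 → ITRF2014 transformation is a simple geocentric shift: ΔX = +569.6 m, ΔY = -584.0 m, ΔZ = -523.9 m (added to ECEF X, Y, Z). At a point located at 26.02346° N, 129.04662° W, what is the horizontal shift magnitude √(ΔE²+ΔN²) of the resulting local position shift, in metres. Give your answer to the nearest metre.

At φ = 26.02346°, λ = -129.04662°: sin φ = 0.438739, cos φ = 0.898614, sin λ = -0.776634, cos λ = -0.629953.
ΔE = −sin λ·ΔX + cos λ·ΔY = −(-0.776634)·(569.6) + (-0.629953)·(-584.0) = 810.26 m.
ΔN = −sin φ cos λ·ΔX − sin φ sin λ·ΔY + cos φ·ΔZ = −(0.438739)(-0.629953)(569.6) − (0.438739)(-0.776634)(-584.0) + (0.898614)(-523.9) = -512.35 m.
Horizontal magnitude = √(ΔE² + ΔN²) = √(810.26² + (-512.35)²) = 958.66 m.

959 m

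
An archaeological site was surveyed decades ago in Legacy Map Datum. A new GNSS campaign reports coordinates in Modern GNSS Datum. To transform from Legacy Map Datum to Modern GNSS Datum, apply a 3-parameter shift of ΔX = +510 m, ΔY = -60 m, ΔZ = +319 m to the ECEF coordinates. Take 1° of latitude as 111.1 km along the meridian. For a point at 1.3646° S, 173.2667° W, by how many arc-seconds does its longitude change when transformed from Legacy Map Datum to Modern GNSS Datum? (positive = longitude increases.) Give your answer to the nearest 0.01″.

Δλ = 3.87″

sin φ = -0.023815, cos φ = 0.999716, sin λ = -0.117248, cos λ = -0.993103.
East component: ΔE = −sin λ·ΔX + cos λ·ΔY = −(-0.117248)(510) + (-0.993103)(-60) = 119.38 m.
1° of latitude spans 111100 m; at latitude φ, 1° of longitude spans that × cos φ = 111068.5 m, so Δλ = 119.38 / 111068.5 × 3600 = 3.869″.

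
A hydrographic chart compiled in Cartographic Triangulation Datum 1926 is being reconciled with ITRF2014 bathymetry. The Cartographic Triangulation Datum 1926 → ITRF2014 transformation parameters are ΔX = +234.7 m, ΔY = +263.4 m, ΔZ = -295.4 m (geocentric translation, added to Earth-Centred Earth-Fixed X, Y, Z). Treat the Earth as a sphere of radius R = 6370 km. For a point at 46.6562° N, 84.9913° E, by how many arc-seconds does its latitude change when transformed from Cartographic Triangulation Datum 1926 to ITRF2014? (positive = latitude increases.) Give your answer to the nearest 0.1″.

Δφ = -13.2″

sin φ = 0.727248, cos φ = 0.686375, sin λ = 0.996181, cos λ = 0.087307.
North component: ΔN = −sin φ cos λ·ΔX − sin φ sin λ·ΔY + cos φ·ΔZ = −(0.727248)(0.087307)(234.7) − (0.727248)(0.996181)(263.4) + (0.686375)(-295.4) = -408.48 m.
1° of latitude spans πR/180 = 111177 m, so Δφ = -408.48 / 111177 × 3600 = -13.227″.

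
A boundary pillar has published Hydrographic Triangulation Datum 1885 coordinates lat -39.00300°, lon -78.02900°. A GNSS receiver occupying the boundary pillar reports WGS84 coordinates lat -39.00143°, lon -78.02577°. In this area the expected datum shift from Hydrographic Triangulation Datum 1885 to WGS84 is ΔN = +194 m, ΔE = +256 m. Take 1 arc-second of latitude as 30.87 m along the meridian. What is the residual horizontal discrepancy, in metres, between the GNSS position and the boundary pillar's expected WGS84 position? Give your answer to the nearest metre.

Observed coordinate differences: Δφ = +0.00157°, Δλ = +0.00323°.
Converting to metres (1° lat = 111132 m, cos φ = 0.777113): observed ΔN = 174.5 m, observed ΔE = 278.9 m.
Subtracting the expected shift leaves a residual of 174.5 − (194) = -19.5 m north and 278.9 − (256) = 22.9 m east.
Residual distance = √((-19.5)² + 22.9²) = 30.1 m.

30 m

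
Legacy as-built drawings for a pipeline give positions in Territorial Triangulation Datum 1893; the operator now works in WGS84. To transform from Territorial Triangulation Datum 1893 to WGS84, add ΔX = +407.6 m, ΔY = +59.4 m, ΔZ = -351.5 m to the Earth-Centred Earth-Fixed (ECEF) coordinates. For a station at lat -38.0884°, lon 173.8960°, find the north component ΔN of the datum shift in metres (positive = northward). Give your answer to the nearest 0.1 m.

At φ = -38.0884°, λ = 173.8960°: sin φ = -0.616877, cos φ = 0.787060, sin λ = 0.106333, cos λ = -0.994331.
ΔN = −sin φ cos λ·ΔX − sin φ sin λ·ΔY + cos φ·ΔZ = −(-0.616877)(-0.994331)(407.6) − (-0.616877)(0.106333)(59.4) + (0.787060)(-351.5) = -522.77 m.

ΔN = -522.8 m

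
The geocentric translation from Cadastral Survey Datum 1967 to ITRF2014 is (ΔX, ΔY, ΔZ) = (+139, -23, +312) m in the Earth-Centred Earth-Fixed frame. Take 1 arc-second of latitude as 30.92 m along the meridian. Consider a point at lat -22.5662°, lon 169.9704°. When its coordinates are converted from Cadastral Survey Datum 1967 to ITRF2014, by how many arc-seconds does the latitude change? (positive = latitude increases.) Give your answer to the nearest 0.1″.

sin φ = -0.383751, cos φ = 0.923437, sin λ = 0.174157, cos λ = -0.984718.
North component: ΔN = −sin φ cos λ·ΔX − sin φ sin λ·ΔY + cos φ·ΔZ = −(-0.383751)(-0.984718)(139) − (-0.383751)(0.174157)(-23) + (0.923437)(312) = 234.05 m.
1° of latitude spans 3600 × 30.92 = 111312 m, so Δφ = 234.05 / 111312 × 3600 = 7.570″.

Δφ = 7.6″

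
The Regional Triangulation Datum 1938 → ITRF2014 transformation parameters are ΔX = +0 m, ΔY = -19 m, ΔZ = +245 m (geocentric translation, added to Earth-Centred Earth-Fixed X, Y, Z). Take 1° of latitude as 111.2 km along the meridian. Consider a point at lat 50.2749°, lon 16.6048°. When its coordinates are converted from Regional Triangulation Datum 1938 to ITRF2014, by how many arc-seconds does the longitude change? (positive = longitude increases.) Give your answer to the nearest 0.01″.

Δλ = -0.92″

sin φ = 0.769120, cos φ = 0.639105, sin λ = 0.285769, cos λ = 0.958299.
East component: ΔE = −sin λ·ΔX + cos λ·ΔY = −(0.285769)(0) + (0.958299)(-19) = -18.21 m.
1° of latitude spans 111200 m; at latitude φ, 1° of longitude spans that × cos φ = 71068.5 m, so Δλ = -18.21 / 71068.5 × 3600 = -0.922″.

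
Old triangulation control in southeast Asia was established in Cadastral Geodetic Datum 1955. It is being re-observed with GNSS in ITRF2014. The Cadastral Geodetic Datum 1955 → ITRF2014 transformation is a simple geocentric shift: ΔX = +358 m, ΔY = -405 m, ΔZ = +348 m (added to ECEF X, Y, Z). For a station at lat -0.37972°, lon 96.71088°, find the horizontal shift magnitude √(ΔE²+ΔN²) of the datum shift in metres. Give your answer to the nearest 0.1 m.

The local east axis at (φ, λ) is (−sin λ, cos λ, 0), so ΔE = −sin(96.71088°)·358 + cos(96.71088°)·(-405) = -308.22 m.
The local north axis is (−sin φ cos λ, −sin φ sin λ, cos φ), giving ΔN = -0.277 − 2.666 + 347.992 = 345.05 m.
Horizontal magnitude = √(ΔE² + ΔN²) = √((-308.22)² + 345.05²) = 462.66 m.

462.7 m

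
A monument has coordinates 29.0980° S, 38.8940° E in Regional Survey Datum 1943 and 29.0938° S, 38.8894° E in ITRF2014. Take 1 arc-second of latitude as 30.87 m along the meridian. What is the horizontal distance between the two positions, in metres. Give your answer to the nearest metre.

Δφ = -29.0938° − -29.0980° = +0.0042°; Δλ = 38.8894° − 38.8940° = -0.0046°.
1° of latitude = 3600 × 30.87 = 111132 m.
ΔN = Δφ × 111132 = 466.8 m; ΔE = Δλ × 111132 × cos(-29.0980°) = -0.0046 × 111132 × 0.873789 = -446.7 m.
Distance = √(ΔE² + ΔN²) = √((-446.7)² + 466.8²) = 646.1 m.

646 m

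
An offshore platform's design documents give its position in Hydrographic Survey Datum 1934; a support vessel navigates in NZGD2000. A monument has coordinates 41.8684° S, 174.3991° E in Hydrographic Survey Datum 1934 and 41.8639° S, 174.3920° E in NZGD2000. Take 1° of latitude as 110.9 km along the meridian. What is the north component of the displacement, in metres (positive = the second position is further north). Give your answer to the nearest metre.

ΔN = 499 m

Δφ = -41.8639° − -41.8684° = +0.0045°; Δλ = 174.3920° − 174.3991° = -0.0071°.
ΔN = Δφ × 110900 = 499.1 m; ΔE = Δλ × 110900 × cos(-41.8684°) = -0.0071 × 110900 × 0.744680 = -586.4 m.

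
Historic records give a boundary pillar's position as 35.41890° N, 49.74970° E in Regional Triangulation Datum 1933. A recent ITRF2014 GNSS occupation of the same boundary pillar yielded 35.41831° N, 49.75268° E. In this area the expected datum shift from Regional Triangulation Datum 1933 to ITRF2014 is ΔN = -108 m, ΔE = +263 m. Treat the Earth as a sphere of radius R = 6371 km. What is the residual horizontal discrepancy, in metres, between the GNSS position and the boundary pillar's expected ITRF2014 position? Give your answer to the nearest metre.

Observed coordinate differences: Δφ = -0.00059°, Δλ = +0.00298°.
Converting to metres (1° lat = 111195 m, cos φ = 0.814937): observed ΔN = -65.6 m, observed ΔE = 270.0 m.
Subtracting the expected shift leaves a residual of -65.6 − (-108) = 42.4 m north and 270.0 − (263) = 7.0 m east.
Residual distance = √(42.4² + 7.0²) = 43.0 m.

43 m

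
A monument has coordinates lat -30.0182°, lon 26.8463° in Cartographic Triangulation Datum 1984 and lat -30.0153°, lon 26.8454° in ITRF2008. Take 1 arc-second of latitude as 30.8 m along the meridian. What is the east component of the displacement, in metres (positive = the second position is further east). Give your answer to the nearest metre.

ΔE = -86 m

Δφ = -30.0153° − -30.0182° = +0.0029°; Δλ = 26.8454° − 26.8463° = -0.0009°.
1° of latitude = 3600 × 30.80 = 110880 m.
ΔN = Δφ × 110880 = 321.6 m; ΔE = Δλ × 110880 × cos(-30.0182°) = -0.0009 × 110880 × 0.865867 = -86.4 m.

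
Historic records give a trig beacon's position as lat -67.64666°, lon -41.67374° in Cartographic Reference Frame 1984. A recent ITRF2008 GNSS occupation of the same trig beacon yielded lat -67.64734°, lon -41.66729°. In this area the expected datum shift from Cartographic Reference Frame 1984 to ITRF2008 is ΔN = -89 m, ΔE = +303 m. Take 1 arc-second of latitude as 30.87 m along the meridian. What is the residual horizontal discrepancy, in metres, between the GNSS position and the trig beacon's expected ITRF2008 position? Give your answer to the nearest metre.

Observed coordinate differences: Δφ = -0.00068°, Δλ = +0.00645°.
Converting to metres (1° lat = 111132 m, cos φ = 0.380317): observed ΔN = -75.6 m, observed ΔE = 272.6 m.
Subtracting the expected shift leaves a residual of -75.6 − (-89) = 13.4 m north and 272.6 − (303) = -30.4 m east.
Residual distance = √(13.4² + (-30.4)²) = 33.2 m.

33 m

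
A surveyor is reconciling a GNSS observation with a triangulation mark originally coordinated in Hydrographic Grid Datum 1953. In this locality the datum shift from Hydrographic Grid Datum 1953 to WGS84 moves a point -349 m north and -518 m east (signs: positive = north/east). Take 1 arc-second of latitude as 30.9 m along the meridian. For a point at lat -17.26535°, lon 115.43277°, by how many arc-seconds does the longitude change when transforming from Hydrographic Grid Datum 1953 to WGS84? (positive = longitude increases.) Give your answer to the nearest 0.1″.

At latitude -17.26535°, cos φ = 0.954940.
1″ of longitude at this latitude = 30.90 × cos φ = 29.5077 m, so Δλ = -518.0 / 29.5077 = -17.555″.

Δλ = -17.6″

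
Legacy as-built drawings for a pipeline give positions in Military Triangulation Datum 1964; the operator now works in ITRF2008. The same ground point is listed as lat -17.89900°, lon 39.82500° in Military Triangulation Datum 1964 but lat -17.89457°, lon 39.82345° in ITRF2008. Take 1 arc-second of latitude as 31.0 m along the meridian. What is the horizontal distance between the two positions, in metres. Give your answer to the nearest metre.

521 m

Δφ = -17.89457° − -17.89900° = +0.00443°; Δλ = 39.82345° − 39.82500° = -0.00155°.
1° of latitude = 3600 × 31.00 = 111600 m.
ΔN = Δφ × 111600 = 494.4 m; ΔE = Δλ × 111600 × cos(-17.89900°) = -0.00155 × 111600 × 0.951600 = -164.6 m.
Distance = √(ΔE² + ΔN²) = √((-164.6)² + 494.4²) = 521.1 m.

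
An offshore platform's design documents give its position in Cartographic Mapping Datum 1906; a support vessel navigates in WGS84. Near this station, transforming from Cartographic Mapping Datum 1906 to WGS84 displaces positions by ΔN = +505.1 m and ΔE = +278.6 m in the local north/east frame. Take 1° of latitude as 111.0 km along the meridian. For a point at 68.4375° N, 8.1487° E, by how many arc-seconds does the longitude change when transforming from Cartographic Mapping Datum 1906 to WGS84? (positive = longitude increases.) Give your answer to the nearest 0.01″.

At latitude 68.4375°, cos φ = 0.367516.
1° of longitude at this latitude = 111.0 × cos φ = 40.79 km, so Δλ = 278.6 / 40794.3 = 0.0068294° = 24.586″.

Δλ = 24.59″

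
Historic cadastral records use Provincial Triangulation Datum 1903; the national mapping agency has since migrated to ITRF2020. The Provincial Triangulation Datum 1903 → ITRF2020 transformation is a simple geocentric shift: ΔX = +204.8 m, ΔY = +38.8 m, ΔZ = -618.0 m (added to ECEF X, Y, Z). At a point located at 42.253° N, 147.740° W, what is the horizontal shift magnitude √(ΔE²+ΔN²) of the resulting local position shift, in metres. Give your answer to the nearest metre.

The local east axis at (φ, λ) is (−sin λ, cos λ, 0), so ΔE = −sin(-147.740°)·204.8 + cos(-147.740°)·38.8 = 76.50 m.
The local north axis is (−sin φ cos λ, −sin φ sin λ, cos φ), giving ΔN = 116.451 + 13.925 − 457.433 = -327.06 m.
Horizontal magnitude = √(ΔE² + ΔN²) = √(76.50² + (-327.06)²) = 335.88 m.

336 m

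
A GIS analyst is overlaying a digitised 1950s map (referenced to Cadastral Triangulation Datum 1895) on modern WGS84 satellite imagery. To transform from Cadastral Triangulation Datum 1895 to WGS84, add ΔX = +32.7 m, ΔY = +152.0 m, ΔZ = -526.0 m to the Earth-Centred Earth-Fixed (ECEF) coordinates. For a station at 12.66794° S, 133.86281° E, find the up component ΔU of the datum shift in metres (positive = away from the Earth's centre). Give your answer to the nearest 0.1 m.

At φ = -12.66794°, λ = 133.86281°: sin φ = -0.219300, cos φ = 0.975657, sin λ = 0.721001, cos λ = -0.692934.
ΔU = cos φ cos λ·ΔX + cos φ sin λ·ΔY + sin φ·ΔZ = (0.975657)(-0.692934)(32.7) + (0.975657)(0.721001)(152.0) + (-0.219300)(-526.0) = 200.17 m.

ΔU = 200.2 m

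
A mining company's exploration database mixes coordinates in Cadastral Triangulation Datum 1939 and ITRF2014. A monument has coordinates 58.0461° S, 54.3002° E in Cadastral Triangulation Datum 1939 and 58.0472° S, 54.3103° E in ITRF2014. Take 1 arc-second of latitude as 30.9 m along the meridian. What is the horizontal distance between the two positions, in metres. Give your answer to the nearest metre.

Δφ = -58.0472° − -58.0461° = -0.0011°; Δλ = 54.3103° − 54.3002° = +0.0101°.
1° of latitude = 3600 × 30.90 = 111240 m.
ΔN = Δφ × 111240 = -122.4 m; ΔE = Δλ × 111240 × cos(-58.0461°) = +0.0101 × 111240 × 0.529237 = 594.6 m.
Distance = √(ΔE² + ΔN²) = √(594.6² + (-122.4)²) = 607.1 m.

607 m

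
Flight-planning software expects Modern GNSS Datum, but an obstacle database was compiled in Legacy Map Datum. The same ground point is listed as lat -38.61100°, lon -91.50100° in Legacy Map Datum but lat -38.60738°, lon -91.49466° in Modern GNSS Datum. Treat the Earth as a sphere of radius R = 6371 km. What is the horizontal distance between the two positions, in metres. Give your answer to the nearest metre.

682 m

Δφ = -38.60738° − -38.61100° = +0.00362°; Δλ = -91.49466° − -91.50100° = +0.00634°.
1° along a meridian = πR/180 = 111195 m.
ΔN = Δφ × 111195 = 402.5 m; ΔE = Δλ × 111195 × cos(-38.61100°) = +0.00634 × 111195 × 0.781401 = 550.9 m.
Distance = √(ΔE² + ΔN²) = √(550.9² + 402.5²) = 682.3 m.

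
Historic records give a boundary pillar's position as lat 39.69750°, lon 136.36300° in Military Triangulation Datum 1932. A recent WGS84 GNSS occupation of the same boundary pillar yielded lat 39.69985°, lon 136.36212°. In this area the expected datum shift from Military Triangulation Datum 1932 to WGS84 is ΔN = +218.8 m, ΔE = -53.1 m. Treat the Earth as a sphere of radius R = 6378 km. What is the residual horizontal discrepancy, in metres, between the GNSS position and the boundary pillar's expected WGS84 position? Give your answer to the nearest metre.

Observed coordinate differences: Δφ = +0.00235°, Δλ = -0.00088°.
Converting to metres (1° lat = 111317 m, cos φ = 0.769427): observed ΔN = 261.6 m, observed ΔE = -75.4 m.
Subtracting the expected shift leaves a residual of 261.6 − (218.8) = 42.8 m north and -75.4 − (-53.1) = -22.3 m east.
Residual distance = √(42.8² + (-22.3)²) = 48.2 m.

48 m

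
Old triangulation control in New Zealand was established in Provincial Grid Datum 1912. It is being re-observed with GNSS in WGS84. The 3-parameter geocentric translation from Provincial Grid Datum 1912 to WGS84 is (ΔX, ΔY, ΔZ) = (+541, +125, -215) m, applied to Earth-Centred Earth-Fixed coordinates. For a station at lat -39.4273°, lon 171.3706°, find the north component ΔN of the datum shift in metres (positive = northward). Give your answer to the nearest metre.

ΔN = -494 m

The local north axis is (−sin φ cos λ, −sin φ sin λ, cos φ), giving ΔN = -339.699 + 11.911 − 166.073 = -493.86 m.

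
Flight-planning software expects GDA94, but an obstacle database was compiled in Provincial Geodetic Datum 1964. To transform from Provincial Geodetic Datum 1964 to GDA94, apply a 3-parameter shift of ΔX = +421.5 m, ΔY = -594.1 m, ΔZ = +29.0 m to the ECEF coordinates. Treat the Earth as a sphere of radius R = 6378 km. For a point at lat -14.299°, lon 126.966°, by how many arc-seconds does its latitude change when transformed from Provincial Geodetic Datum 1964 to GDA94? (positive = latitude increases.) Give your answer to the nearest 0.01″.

Δφ = -4.91″

sin φ = -0.246982, cos φ = 0.969020, sin λ = 0.798992, cos λ = -0.601341.
North component: ΔN = −sin φ cos λ·ΔX − sin φ sin λ·ΔY + cos φ·ΔZ = −(-0.246982)(-0.601341)(421.5) − (-0.246982)(0.798992)(-594.1) + (0.969020)(29.0) = -151.74 m.
1° of latitude spans πR/180 = 111317 m, so Δφ = -151.74 / 111317 × 3600 = -4.907″.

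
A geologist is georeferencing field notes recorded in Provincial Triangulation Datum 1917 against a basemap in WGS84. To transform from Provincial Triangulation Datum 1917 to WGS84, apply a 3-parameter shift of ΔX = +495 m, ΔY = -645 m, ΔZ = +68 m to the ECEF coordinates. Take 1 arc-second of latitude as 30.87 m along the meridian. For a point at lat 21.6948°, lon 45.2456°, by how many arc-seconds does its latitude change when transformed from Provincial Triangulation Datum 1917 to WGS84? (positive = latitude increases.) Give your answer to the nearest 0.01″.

Δφ = 3.36″

sin φ = 0.369662, cos φ = 0.929166, sin λ = 0.710131, cos λ = 0.704069.
North component: ΔN = −sin φ cos λ·ΔX − sin φ sin λ·ΔY + cos φ·ΔZ = −(0.369662)(0.704069)(495) − (0.369662)(0.710131)(-645) + (0.929166)(68) = 103.67 m.
1° of latitude spans 3600 × 30.87 = 111132 m, so Δφ = 103.67 / 111132 × 3600 = 3.358″.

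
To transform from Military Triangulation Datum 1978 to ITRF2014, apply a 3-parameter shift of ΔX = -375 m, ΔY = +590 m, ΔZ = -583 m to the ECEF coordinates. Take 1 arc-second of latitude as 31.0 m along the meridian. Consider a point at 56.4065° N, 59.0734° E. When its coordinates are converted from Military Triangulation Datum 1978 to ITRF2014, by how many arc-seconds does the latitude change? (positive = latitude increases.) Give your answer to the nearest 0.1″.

Δφ = -18.8″

sin φ = 0.832984, cos φ = 0.553297, sin λ = 0.857826, cos λ = 0.513940.
North component: ΔN = −sin φ cos λ·ΔX − sin φ sin λ·ΔY + cos φ·ΔZ = −(0.832984)(0.513940)(-375) − (0.832984)(0.857826)(590) + (0.553297)(-583) = -583.62 m.
1° of latitude spans 3600 × 31.00 = 111600 m, so Δφ = -583.62 / 111600 × 3600 = -18.826″.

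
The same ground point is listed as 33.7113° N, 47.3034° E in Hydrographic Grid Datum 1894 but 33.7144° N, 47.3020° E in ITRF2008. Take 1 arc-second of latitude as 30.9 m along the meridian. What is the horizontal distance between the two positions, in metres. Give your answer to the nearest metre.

Δφ = 33.7144° − 33.7113° = +0.0031°; Δλ = 47.3020° − 47.3034° = -0.0014°.
1° of latitude = 3600 × 30.90 = 111240 m.
ΔN = Δφ × 111240 = 344.8 m; ΔE = Δλ × 111240 × cos(33.7113°) = -0.0014 × 111240 × 0.831845 = -129.5 m.
Distance = √(ΔE² + ΔN²) = √((-129.5)² + 344.8²) = 368.4 m.

368 m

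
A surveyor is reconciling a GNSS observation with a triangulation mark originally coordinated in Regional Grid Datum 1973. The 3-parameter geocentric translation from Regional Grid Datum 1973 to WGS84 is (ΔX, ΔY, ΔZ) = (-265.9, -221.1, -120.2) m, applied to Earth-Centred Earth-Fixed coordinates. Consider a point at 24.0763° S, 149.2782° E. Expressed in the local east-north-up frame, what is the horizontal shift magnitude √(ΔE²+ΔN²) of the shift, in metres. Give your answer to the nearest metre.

The local east axis at (φ, λ) is (−sin λ, cos λ, 0), so ΔE = −sin(149.2782°)·(-265.9) + cos(149.2782°)·(-221.1) = 325.91 m.
The local north axis is (−sin φ cos λ, −sin φ sin λ, cos φ), giving ΔN = 93.251 − 46.080 − 109.743 = -62.57 m.
Horizontal magnitude = √(ΔE² + ΔN²) = √(325.91² + (-62.57)²) = 331.86 m.

332 m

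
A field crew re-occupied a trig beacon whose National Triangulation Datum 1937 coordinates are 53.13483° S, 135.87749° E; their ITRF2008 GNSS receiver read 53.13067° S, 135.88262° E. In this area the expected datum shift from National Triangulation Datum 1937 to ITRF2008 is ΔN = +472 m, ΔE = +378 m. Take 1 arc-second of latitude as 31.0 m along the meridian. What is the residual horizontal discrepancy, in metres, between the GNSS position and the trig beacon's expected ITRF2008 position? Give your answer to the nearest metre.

Observed coordinate differences: Δφ = +0.00416°, Δλ = +0.00513°.
Converting to metres (1° lat = 111600 m, cos φ = 0.599934): observed ΔN = 464.3 m, observed ΔE = 343.5 m.
Subtracting the expected shift leaves a residual of 464.3 − (472) = -7.7 m north and 343.5 − (378) = -34.5 m east.
Residual distance = √((-7.7)² + (-34.5)²) = 35.4 m.

35 m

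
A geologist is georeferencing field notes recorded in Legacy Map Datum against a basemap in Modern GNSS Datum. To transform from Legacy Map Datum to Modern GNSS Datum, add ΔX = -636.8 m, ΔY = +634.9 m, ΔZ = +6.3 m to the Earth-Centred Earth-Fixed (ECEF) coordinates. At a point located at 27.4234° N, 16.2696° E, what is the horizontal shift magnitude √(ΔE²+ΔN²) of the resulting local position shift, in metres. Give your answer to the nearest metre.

The local east axis at (φ, λ) is (−sin λ, cos λ, 0), so ΔE = −sin(16.2696°)·(-636.8) + cos(16.2696°)·634.9 = 787.88 m.
The local north axis is (−sin φ cos λ, −sin φ sin λ, cos φ), giving ΔN = 281.541 − 81.921 + 5.592 = 205.21 m.
Horizontal magnitude = √(ΔE² + ΔN²) = √(787.88² + 205.21²) = 814.17 m.

814 m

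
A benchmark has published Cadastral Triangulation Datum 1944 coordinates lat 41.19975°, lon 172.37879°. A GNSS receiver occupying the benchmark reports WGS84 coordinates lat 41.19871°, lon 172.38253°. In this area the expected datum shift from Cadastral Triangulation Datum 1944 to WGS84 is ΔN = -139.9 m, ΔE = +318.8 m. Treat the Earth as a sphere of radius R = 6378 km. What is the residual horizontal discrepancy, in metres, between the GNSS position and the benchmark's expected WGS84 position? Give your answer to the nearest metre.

Observed coordinate differences: Δφ = -0.00104°, Δλ = +0.00374°.
Converting to metres (1° lat = 111317 m, cos φ = 0.752418): observed ΔN = -115.8 m, observed ΔE = 313.3 m.
Subtracting the expected shift leaves a residual of -115.8 − (-139.9) = 24.1 m north and 313.3 − (318.8) = -5.5 m east.
Residual distance = √(24.1² + (-5.5)²) = 24.8 m.

25 m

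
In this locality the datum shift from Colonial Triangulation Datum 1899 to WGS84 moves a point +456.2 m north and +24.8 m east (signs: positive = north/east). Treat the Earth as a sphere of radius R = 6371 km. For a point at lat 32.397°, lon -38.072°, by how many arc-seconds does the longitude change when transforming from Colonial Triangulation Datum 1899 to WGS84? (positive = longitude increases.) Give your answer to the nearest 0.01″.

Δλ = 0.95″

At latitude 32.397°, cos φ = 0.844356.
One radian of longitude at latitude φ spans R cos φ, so Δλ = ΔE / (R cos φ) = 24.8 / (6371000 × 0.844356) = 4.6102e-06 rad = 0.951″.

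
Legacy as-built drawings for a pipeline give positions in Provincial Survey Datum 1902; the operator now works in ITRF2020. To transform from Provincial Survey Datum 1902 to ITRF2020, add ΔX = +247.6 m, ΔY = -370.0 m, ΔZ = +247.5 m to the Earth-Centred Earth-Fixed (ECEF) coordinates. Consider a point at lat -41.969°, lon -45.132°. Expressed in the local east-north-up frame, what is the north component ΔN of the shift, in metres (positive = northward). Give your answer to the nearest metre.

ΔN = 476 m

The local north axis is (−sin φ cos λ, −sin φ sin λ, cos φ), giving ΔN = 116.811 + 175.362 + 184.018 = 476.19 m.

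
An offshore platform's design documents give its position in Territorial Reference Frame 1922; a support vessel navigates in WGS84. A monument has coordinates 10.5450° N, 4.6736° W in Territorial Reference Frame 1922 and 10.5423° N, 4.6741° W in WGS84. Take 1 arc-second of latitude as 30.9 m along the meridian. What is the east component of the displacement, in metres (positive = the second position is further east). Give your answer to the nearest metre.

ΔE = -55 m

Δφ = 10.5423° − 10.5450° = -0.0027°; Δλ = -4.6741° − -4.6736° = -0.0005°.
1° of latitude = 3600 × 30.90 = 111240 m.
ΔN = Δφ × 111240 = -300.3 m; ΔE = Δλ × 111240 × cos(10.5450°) = -0.0005 × 111240 × 0.983111 = -54.7 m.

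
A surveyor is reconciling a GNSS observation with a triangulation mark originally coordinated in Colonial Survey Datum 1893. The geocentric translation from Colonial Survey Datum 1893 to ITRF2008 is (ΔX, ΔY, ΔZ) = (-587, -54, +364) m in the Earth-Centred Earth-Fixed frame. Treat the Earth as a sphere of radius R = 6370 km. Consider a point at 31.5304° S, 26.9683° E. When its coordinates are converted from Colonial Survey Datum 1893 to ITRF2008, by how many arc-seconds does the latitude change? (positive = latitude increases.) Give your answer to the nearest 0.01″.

Δφ = 0.77″

sin φ = -0.522951, cos φ = 0.852363, sin λ = 0.453497, cos λ = 0.891258.
North component: ΔN = −sin φ cos λ·ΔX − sin φ sin λ·ΔY + cos φ·ΔZ = −(-0.522951)(0.891258)(-587) − (-0.522951)(0.453497)(-54) + (0.852363)(364) = 23.86 m.
1° of latitude spans πR/180 = 111177 m, so Δφ = 23.86 / 111177 × 3600 = 0.773″.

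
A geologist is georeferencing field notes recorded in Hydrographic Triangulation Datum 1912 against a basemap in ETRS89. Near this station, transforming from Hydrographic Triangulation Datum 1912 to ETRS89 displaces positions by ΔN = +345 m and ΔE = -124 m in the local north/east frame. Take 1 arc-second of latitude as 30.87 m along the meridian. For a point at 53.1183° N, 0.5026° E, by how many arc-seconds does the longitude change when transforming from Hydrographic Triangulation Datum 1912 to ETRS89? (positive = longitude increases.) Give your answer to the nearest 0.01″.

Δλ = -6.69″

At latitude 53.1183°, cos φ = 0.600165.
1″ of longitude at this latitude = 30.87 × cos φ = 18.5271 m, so Δλ = -124.0 / 18.5271 = -6.693″.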